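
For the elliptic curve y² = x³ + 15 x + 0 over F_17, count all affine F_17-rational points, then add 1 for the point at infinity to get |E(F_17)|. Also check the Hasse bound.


Affine points = {(0, 0), (1, 4), (1, 13), (2, 2), (2, 15), (3, 2), (3, 15), (5, 8), (5, 9), (6, 0), (11, 0), (12, 2), (12, 15), (14, 8), (14, 9), (15, 8), (15, 9), (16, 1), (16, 16)}; affine count = 19; |E(F_17)| = 20.

Discriminant check: Δ ∝ 4a³ + 27b² = 4·15³ + 27·0² = 4·3375 + 27·0 ≡ 2 (mod 17). Nonzero ⇒ E is nonsingular.
For each x ∈ F_17, compute rhs = x³ + 15·x + 0 mod 17, then count y ∈ F_17 with y² ≡ rhs.
  x = 0: rhs = 0, matching y values: 0 (1 points).
  x = 1: rhs = 16, matching y values: 4, 13 (2 points).
  x = 2: rhs = 4, matching y values: 2, 15 (2 points).
  x = 3: rhs = 4, matching y values: 2, 15 (2 points).
  x = 4: rhs = 5, matching y values: none (0 points).
  x = 5: rhs = 13, matching y values: 8, 9 (2 points).
  x = 6: rhs = 0, matching y values: 0 (1 points).
  x = 7: rhs = 6, matching y values: none (0 points).
  x = 8: rhs = 3, matching y values: none (0 points).
  x = 9: rhs = 14, matching y values: none (0 points).
  x = 10: rhs = 11, matching y values: none (0 points).
  x = 11: rhs = 0, matching y values: 0 (1 points).
  x = 12: rhs = 4, matching y values: 2, 15 (2 points).
  x = 13: rhs = 12, matching y values: none (0 points).
  x = 14: rhs = 13, matching y values: 8, 9 (2 points).
  x = 15: rhs = 13, matching y values: 8, 9 (2 points).
  x = 16: rhs = 1, matching y values: 1, 16 (2 points).
Total affine count: 19.
Full point count |E(F_17)| = 19 + 1 = 20.
Hasse bound: |20 − (17+1)| = |2| = 2 ≤ 2√17 ≈ 8.2462 ✓.


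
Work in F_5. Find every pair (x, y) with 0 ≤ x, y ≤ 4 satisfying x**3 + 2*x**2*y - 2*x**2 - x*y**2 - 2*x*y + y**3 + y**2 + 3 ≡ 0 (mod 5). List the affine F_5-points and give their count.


Affine F_5-points: {(0, 1), (0, 2), (1, 2), (2, 2), (4, 0)}; count = 5.

For each of the 25 pairs (x, y) ∈ F_5², evaluate f(x, y) mod 5. Record the zeros.
  x = 0: [0↦3, 1↦0, 2↦0, 3↦4, 4↦3]  zeros at y ∈ {1, 2}
  x = 1: [0↦2, 1↦3, 2↦0, 3↦4, 4↦1]  zeros at y ∈ {2}
  x = 2: [0↦3, 1↦2, 2↦0, 3↦3, 4↦2]  zeros at y ∈ {2}
  x = 3: [0↦2, 1↦3, 2↦1, 3↦2, 4↦2]  zeros at y ∈ ∅
  x = 4: [0↦0, 1↦2, 2↦4, 3↦2, 4↦2]  zeros at y ∈ {0}
Collecting zeros: affine points = {(0, 1), (0, 2), (1, 2), (2, 2), (4, 0)}.
Total count |C(F_5)_aff| = 5.


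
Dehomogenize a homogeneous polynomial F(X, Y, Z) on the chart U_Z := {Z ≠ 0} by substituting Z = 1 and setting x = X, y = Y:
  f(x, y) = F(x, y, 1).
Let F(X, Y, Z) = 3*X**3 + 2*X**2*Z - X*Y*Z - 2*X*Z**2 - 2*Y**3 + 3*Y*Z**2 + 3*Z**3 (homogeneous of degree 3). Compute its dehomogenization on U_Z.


f(x, y) = 3*x**3 + 2*x**2 - x*y - 2*x - 2*y**3 + 3*y + 3

On U_Z we set Z = 1. Each monomial c·X^i·Y^j·Z^k in F becomes c·x^i·y^j·1^k = c·x^i·y^j.
Substituting Z = 1: F(X, Y, 1) = 3*x**3 + 2*x**2 - x*y - 2*x - 2*y**3 + 3*y + 3.
Note: deg(f) ≤ deg(F) = 3; strict inequality happens when F is divisible by Z (lost terms).


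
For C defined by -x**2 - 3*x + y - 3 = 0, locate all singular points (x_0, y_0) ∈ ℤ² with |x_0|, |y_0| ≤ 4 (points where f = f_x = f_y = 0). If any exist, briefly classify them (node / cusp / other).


No singular points in the scanned grid; C is smooth there.

Compute partial derivatives:
  f_x = -2*x - 3.
  f_y = 1.
f_y = 1 is a nonzero constant, so f_y never vanishes: no point (x, y) can satisfy f = f_x = f_y = 0. In particular no (x, y) ∈ {−4, ..., 4}² is singular; the curve is smooth.


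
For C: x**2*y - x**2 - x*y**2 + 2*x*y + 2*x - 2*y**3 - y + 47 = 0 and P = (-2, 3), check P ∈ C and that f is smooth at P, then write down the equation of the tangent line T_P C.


Tangent line at P: -9*x - 43*y + 111 = 0.

Step 1: f(-2, 3) = 0, so P lies on C.
Step 2: partial derivatives
  f_x(x, y) = 2*x*y - 2*x - y**2 + 2*y + 2, f_y(x, y) = x**2 - 2*x*y + 2*x - 6*y**2 - 1.
  f_x(P) = -9, f_y(P) = -43 (gradient nonzero, so P is smooth).
Step 3: tangent line at P: -9·(x − -2) + -43·(y − 3) = 0.
Expanding: -9*x - 43*y + 111 = 0.


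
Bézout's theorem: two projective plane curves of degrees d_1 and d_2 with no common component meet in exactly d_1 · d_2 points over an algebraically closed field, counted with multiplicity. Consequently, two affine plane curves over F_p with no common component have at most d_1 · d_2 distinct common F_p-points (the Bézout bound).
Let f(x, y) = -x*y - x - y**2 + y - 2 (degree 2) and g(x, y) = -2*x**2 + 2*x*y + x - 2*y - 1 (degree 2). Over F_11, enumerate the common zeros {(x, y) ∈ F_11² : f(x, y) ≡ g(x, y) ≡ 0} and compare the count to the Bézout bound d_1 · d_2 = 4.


Common zeros: {(0, 5), (9, 0)}; count = 2; Bézout bound = 4.

deg(f) = 2, deg(g) = 2, so Bézout bound = 4.
Scan x ∈ F_11. For each x, list the y ∈ F_11 with f(x, y) ≡ 0 and those with g(x, y) ≡ 0 (mod 11); the common zeros in that column are the intersection.
  x = 0: f ≡ 0 at y ∈ {5, 7}; g ≡ 0 at y ∈ {5}; common: {5}.
  x = 1: f ≡ 0 at y ∈ ∅; g ≡ 0 at y ∈ ∅; common: ∅.
  x = 2: f ≡ 0 at y ∈ ∅; g ≡ 0 at y ∈ {9}; common: ∅.
  x = 3: f ≡ 0 at y ∈ ∅; g ≡ 0 at y ∈ {4}; common: ∅.
  x = 4: f ≡ 0 at y ∈ ∅; g ≡ 0 at y ∈ {3}; common: ∅.
  x = 5: f ≡ 0 at y ∈ ∅; g ≡ 0 at y ∈ {3}; common: ∅.
  x = 6: f ≡ 0 at y ∈ {2, 4}; g ≡ 0 at y ∈ {10}; common: ∅.
  x = 7: f ≡ 0 at y ∈ {8}; g ≡ 0 at y ∈ {4}; common: ∅.
  x = 8: f ≡ 0 at y ∈ {6, 9}; g ≡ 0 at y ∈ {0}; common: ∅.
  x = 9: f ≡ 0 at y ∈ {0, 3}; g ≡ 0 at y ∈ {0}; common: {0}.
  x = 10: f ≡ 0 at y ∈ {1}; g ≡ 0 at y ∈ {10}; common: ∅.
Collecting: common zeros = {(0, 5), (9, 0)}, so the count is 2.
Comparison with the Bézout bound: 2 ≤ 4 = deg(f)·deg(g), as expected for curves with no common component (the affine F_11-count falls short of the bound because intersections may lie at infinity, over extension fields, or carry multiplicity).


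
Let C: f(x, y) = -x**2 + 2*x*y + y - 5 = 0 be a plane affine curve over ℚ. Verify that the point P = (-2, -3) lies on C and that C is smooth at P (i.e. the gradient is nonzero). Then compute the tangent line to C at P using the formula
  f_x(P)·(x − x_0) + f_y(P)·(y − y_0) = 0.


Tangent line at P: -2*x - 3*y - 13 = 0.

Step 1: f(-2, -3) = 0, so P lies on C.
Step 2: partial derivatives
  f_x(x, y) = -2*x + 2*y, f_y(x, y) = 2*x + 1.
  f_x(P) = -2, f_y(P) = -3 (gradient nonzero, so P is smooth).
Step 3: tangent line at P: -2·(x − -2) + -3·(y − -3) = 0.
Expanding: -2*x - 3*y - 13 = 0.


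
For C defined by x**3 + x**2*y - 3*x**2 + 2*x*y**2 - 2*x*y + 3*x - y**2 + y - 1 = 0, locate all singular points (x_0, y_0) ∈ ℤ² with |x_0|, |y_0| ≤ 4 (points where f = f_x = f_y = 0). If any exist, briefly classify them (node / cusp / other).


Singular points: {(1, 0)}; classification: cusp.

Compute partial derivatives:
  f_x = 3*x**2 + 2*x*y - 6*x + 2*y**2 - 2*y + 3.
  f_y = x**2 + 4*x*y - 2*x - 2*y + 1.
Scan x_0 ∈ {−4, ..., 4}. For each x_0, f_y(x_0, y) is a polynomial in y; find its integer roots y ∈ {−4, ..., 4}, then test f_x and f at those candidates.
  x = -4: f_y(-4, y) = 25 - 18*y; no integer root y with |y| ≤ 4.
  x = -3: f_y(-3, y) = 16 - 14*y; no integer root y with |y| ≤ 4.
  x = -2: f_y(-2, y) = 9 - 10*y; no integer root y with |y| ≤ 4.
  x = -1: f_y(-1, y) = 4 - 6*y; no integer root y with |y| ≤ 4.
  x = 0: f_y(0, y) = 1 - 2*y; no integer root y with |y| ≤ 4.
  x = 1: f_y(1, y) = 2*y; vanishes at y ∈ {0}. (1, 0): f_x = 0, f = 0 — SINGULAR.
  x = 2: f_y(2, y) = 6*y + 1; no integer root y with |y| ≤ 4.
  x = 3: f_y(3, y) = 10*y + 4; no integer root y with |y| ≤ 4.
  x = 4: f_y(4, y) = 14*y + 9; no integer root y with |y| ≤ 4.
Only singular point on the grid: (1, 0).
Classify: substitute x = 1 + u, y = 0 + v and expand: f = u**3 + u**2*v + 2*u*v**2 + v**2.
No constant or linear terms (consistent with a singular point). Quadratic part: v**2. Cubic part: u**3 + u**2*v + 2*u*v**2.
The quadratic part v**2 is a perfect square, so there is a single (double) tangent line v = 0, i.e. y = 0. Restricting the cubic part to that line (v = 0) leaves u**3 ≠ 0, so f is not divisible by v and the branch is v² ≈ -u**3 to lowest order — this is a cusp.
Classification: cusp.


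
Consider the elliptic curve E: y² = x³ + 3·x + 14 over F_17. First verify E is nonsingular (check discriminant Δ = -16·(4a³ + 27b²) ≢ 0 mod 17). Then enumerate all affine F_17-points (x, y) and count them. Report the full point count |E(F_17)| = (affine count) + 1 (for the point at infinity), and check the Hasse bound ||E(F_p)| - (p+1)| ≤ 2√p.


Affine points = {(1, 1), (1, 16), (3, 4), (3, 13), (5, 1), (5, 16), (7, 2), (7, 15), (11, 1), (11, 16), (15, 0)}; affine count = 11; |E(F_17)| = 12.

Discriminant check: Δ ∝ 4a³ + 27b² = 4·3³ + 27·14² = 4·27 + 27·196 ≡ 11 (mod 17). Nonzero ⇒ E is nonsingular.
For each x ∈ F_17, compute rhs = x³ + 3·x + 14 mod 17, then count y ∈ F_17 with y² ≡ rhs.
  x = 0: rhs = 14, matching y values: none (0 points).
  x = 1: rhs = 1, matching y values: 1, 16 (2 points).
  x = 2: rhs = 11, matching y values: none (0 points).
  x = 3: rhs = 16, matching y values: 4, 13 (2 points).
  x = 4: rhs = 5, matching y values: none (0 points).
  x = 5: rhs = 1, matching y values: 1, 16 (2 points).
  x = 6: rhs = 10, matching y values: none (0 points).
  x = 7: rhs = 4, matching y values: 2, 15 (2 points).
  x = 8: rhs = 6, matching y values: none (0 points).
  x = 9: rhs = 5, matching y values: none (0 points).
  x = 10: rhs = 7, matching y values: none (0 points).
  x = 11: rhs = 1, matching y values: 1, 16 (2 points).
  x = 12: rhs = 10, matching y values: none (0 points).
  x = 13: rhs = 6, matching y values: none (0 points).
  x = 14: rhs = 12, matching y values: none (0 points).
  x = 15: rhs = 0, matching y values: 0 (1 points).
  x = 16: rhs = 10, matching y values: none (0 points).
Total affine count: 11.
Full point count |E(F_17)| = 11 + 1 = 12.
Hasse bound: |12 − (17+1)| = |-6| = 6 ≤ 2√17 ≈ 8.2462 ✓.


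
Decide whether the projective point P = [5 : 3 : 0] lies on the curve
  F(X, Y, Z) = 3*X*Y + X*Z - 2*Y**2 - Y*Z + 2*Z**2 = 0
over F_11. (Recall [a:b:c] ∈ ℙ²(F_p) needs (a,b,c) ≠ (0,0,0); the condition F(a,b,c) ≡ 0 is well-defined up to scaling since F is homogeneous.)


F(5,3,0) ≡ 5 (mod 11); P is NOT on the curve.

Evaluate F(5, 3, 0) term-by-term (mod 11).
  3*X*Y ↦ 3·5·3·1 = 45
  X*Z ↦ 1·5·1·0 = 0
  -2*Y**2 ↦ -2·1·9·1 = -18
  -Y*Z ↦ -1·1·3·0 = 0
  2*Z**2 ↦ 2·1·1·0 = 0
Sum: F(5, 3, 0) = (45) + (0) + (-18) + (0) + (0) = 27.
Reducing mod 11: 27 ≡ 5 (mod 11).
Since F(a, b, c) ≡ 5 ≠ 0 (mod 11), P does NOT lie on the curve.


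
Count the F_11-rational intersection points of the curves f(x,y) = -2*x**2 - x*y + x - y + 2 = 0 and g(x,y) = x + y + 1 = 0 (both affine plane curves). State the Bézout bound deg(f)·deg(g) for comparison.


Common zeros: ∅; count = 0; Bézout bound = 2.

deg(f) = 2, deg(g) = 1, so Bézout bound = 2.
Scan x ∈ F_11. For each x, list the y ∈ F_11 with f(x, y) ≡ 0 and those with g(x, y) ≡ 0 (mod 11); the common zeros in that column are the intersection.
  x = 0: f ≡ 0 at y ∈ {2}; g ≡ 0 at y ∈ {10}; common: ∅.
  x = 1: f ≡ 0 at y ∈ {6}; g ≡ 0 at y ∈ {9}; common: ∅.
  x = 2: f ≡ 0 at y ∈ {6}; g ≡ 0 at y ∈ {8}; common: ∅.
  x = 3: f ≡ 0 at y ∈ {5}; g ≡ 0 at y ∈ {7}; common: ∅.
  x = 4: f ≡ 0 at y ∈ {8}; g ≡ 0 at y ∈ {6}; common: ∅.
  x = 5: f ≡ 0 at y ∈ {2}; g ≡ 0 at y ∈ {5}; common: ∅.
  x = 6: f ≡ 0 at y ∈ {5}; g ≡ 0 at y ∈ {4}; common: ∅.
  x = 7: f ≡ 0 at y ∈ {4}; g ≡ 0 at y ∈ {3}; common: ∅.
  x = 8: f ≡ 0 at y ∈ {4}; g ≡ 0 at y ∈ {2}; common: ∅.
  x = 9: f ≡ 0 at y ∈ {8}; g ≡ 0 at y ∈ {1}; common: ∅.
  x = 10: f ≡ 0 at y ∈ ∅; g ≡ 0 at y ∈ {0}; common: ∅.
Collecting: common zeros = ∅, so the count is 0.
Comparison with the Bézout bound: 0 ≤ 2 = deg(f)·deg(g), as expected for curves with no common component (the affine F_11-count falls short of the bound because intersections may lie at infinity, over extension fields, or carry multiplicity).


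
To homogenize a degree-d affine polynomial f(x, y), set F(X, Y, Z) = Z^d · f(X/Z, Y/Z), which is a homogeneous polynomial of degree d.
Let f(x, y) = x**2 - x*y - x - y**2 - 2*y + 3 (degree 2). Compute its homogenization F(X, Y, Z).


F(X, Y, Z) = X**2 - X*Y - X*Z - Y**2 - 2*Y*Z + 3*Z**2

deg(f) = 2.
Substitute x = X/Z, y = Y/Z into f, then multiply by Z^2.
  monomial 1·x^2·y^0 ↦ 1·X^2·Y^0·Z^0.
  monomial -1·x^1·y^1 ↦ -1·X^1·Y^1·Z^0.
  monomial -1·x^1·y^0 ↦ -1·X^1·Y^0·Z^1.
  monomial -1·x^0·y^2 ↦ -1·X^0·Y^2·Z^0.
  monomial -2·x^0·y^1 ↦ -2·X^0·Y^1·Z^1.
  monomial 3·x^0·y^0 ↦ 3·X^0·Y^0·Z^2.
Collecting: F(X, Y, Z) = X**2 - X*Y - X*Z - Y**2 - 2*Y*Z + 3*Z**2.


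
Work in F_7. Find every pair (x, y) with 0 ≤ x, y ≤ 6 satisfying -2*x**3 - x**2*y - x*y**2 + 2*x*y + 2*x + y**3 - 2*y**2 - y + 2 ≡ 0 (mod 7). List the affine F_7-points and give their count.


Affine F_7-points: {(0, 1), (0, 2), (0, 6), (1, 1), (2, 1), (2, 4), (2, 6), (5, 0), (5, 3), (5, 4)}; count = 10.

For each of the 49 pairs (x, y) ∈ F_7², evaluate f(x, y) mod 7. Record the zeros.
  x = 0: [0↦2, 1↦0, 2↦0, 3↦1, 4↦2, 5↦2, 6↦0]  zeros at y ∈ {1, 2, 6}
  x = 1: [0↦2, 1↦0, 2↦5, 3↦2, 4↦4, 5↦3, 6↦5]  zeros at y ∈ {1}
  x = 2: [0↦4, 1↦0, 2↦1, 3↦6, 4↦0, 5↦3, 6↦0]  zeros at y ∈ {1, 4, 6}
  x = 3: [0↦3, 1↦2, 2↦4, 3↦1, 4↦6, 5↦4, 6↦1]  zeros at y ∈ ∅
  x = 4: [0↦1, 1↦1, 2↦2, 3↦3, 4↦3, 5↦1, 6↦3]  zeros at y ∈ ∅
  x = 5: [0↦0, 1↦6, 2↦4, 3↦0, 4↦0, 5↦3, 6↦1]  zeros at y ∈ {0, 3, 4}
  x = 6: [0↦2, 1↦5, 2↦5, 3↦1, 4↦6, 5↦5, 6↦4]  zeros at y ∈ ∅
Collecting zeros: affine points = {(0, 1), (0, 2), (0, 6), (1, 1), (2, 1), (2, 4), (2, 6), (5, 0), (5, 3), (5, 4)}.
Total count |C(F_7)_aff| = 10.


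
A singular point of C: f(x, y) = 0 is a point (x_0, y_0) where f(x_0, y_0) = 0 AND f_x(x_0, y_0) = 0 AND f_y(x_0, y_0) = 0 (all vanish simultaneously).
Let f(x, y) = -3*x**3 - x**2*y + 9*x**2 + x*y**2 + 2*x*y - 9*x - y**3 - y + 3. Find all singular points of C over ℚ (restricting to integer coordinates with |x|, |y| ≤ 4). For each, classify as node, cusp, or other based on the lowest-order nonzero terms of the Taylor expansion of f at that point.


Singular points: {(1, 0)}; classification: cusp.

Compute partial derivatives:
  f_x = -9*x**2 - 2*x*y + 18*x + y**2 + 2*y - 9.
  f_y = -x**2 + 2*x*y + 2*x - 3*y**2 - 1.
Scan x_0 ∈ {−4, ..., 4}. For each x_0, f_y(x_0, y) is a polynomial in y; find its integer roots y ∈ {−4, ..., 4}, then test f_x and f at those candidates.
  x = -4: f_y(-4, y) = -3*y**2 - 8*y - 25; no integer root y with |y| ≤ 4.
  x = -3: f_y(-3, y) = -3*y**2 - 6*y - 16; no integer root y with |y| ≤ 4.
  x = -2: f_y(-2, y) = -3*y**2 - 4*y - 9; no integer root y with |y| ≤ 4.
  x = -1: f_y(-1, y) = -3*y**2 - 2*y - 4; no integer root y with |y| ≤ 4.
  x = 0: f_y(0, y) = -3*y**2 - 1; no integer root y with |y| ≤ 4.
  x = 1: f_y(1, y) = -3*y**2 + 2*y; vanishes at y ∈ {0}. (1, 0): f_x = 0, f = 0 — SINGULAR.
  x = 2: f_y(2, y) = -3*y**2 + 4*y - 1; vanishes at y ∈ {1}. (2, 1): f_x = -10 ≠ 0.
  x = 3: f_y(3, y) = -3*y**2 + 6*y - 4; no integer root y with |y| ≤ 4.
  x = 4: f_y(4, y) = -3*y**2 + 8*y - 9; no integer root y with |y| ≤ 4.
Only singular point on the grid: (1, 0).
Classify: substitute x = 1 + u, y = 0 + v and expand: f = -3*u**3 - u**2*v + u*v**2 - v**3 + v**2.
No constant or linear terms (consistent with a singular point). Quadratic part: v**2. Cubic part: -3*u**3 - u**2*v + u*v**2 - v**3.
The quadratic part v**2 is a perfect square, so there is a single (double) tangent line v = 0, i.e. y = 0. Restricting the cubic part to that line (v = 0) leaves -3*u**3 ≠ 0, so f is not divisible by v and the branch is v² ≈ 3*u**3 to lowest order — this is a cusp.
Classification: cusp.


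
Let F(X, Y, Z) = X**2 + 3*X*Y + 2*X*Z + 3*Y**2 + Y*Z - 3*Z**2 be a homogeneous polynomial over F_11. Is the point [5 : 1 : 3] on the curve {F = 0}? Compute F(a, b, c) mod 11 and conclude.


F(5,1,3) ≡ 5 (mod 11); P is NOT on the curve.

Evaluate F(5, 1, 3) term-by-term (mod 11).
  X**2 ↦ 1·25·1·1 = 25
  3*X*Y ↦ 3·5·1·1 = 15
  2*X*Z ↦ 2·5·1·3 = 30
  3*Y**2 ↦ 3·1·1·1 = 3
  Y*Z ↦ 1·1·1·3 = 3
  -3*Z**2 ↦ -3·1·1·9 = -27
Sum: F(5, 1, 3) = (25) + (15) + (30) + (3) + (3) + (-27) = 49.
Reducing mod 11: 49 ≡ 5 (mod 11).
Since F(a, b, c) ≡ 5 ≠ 0 (mod 11), P does NOT lie on the curve.


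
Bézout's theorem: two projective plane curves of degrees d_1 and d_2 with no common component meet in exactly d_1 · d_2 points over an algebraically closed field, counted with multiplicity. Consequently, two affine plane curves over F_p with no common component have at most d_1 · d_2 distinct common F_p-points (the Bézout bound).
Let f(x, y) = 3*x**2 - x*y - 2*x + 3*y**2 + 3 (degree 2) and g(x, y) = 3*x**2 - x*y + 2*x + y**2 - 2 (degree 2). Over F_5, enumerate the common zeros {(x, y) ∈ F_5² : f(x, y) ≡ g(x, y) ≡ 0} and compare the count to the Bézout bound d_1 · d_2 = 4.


Common zeros: {(3, 4)}; count = 1; Bézout bound = 4.

deg(f) = 2, deg(g) = 2, so Bézout bound = 4.
Scan x ∈ F_5. For each x, list the y ∈ F_5 with f(x, y) ≡ 0 and those with g(x, y) ≡ 0 (mod 5); the common zeros in that column are the intersection.
  x = 0: f ≡ 0 at y ∈ {2, 3}; g ≡ 0 at y ∈ ∅; common: ∅.
  x = 1: f ≡ 0 at y ∈ ∅; g ≡ 0 at y ∈ {2, 4}; common: ∅.
  x = 2: f ≡ 0 at y ∈ ∅; g ≡ 0 at y ∈ ∅; common: ∅.
  x = 3: f ≡ 0 at y ∈ {2, 4}; g ≡ 0 at y ∈ {4}; common: {4}.
  x = 4: f ≡ 0 at y ∈ {4}; g ≡ 0 at y ∈ {2}; common: ∅.
Collecting: common zeros = {(3, 4)}, so the count is 1.
Comparison with the Bézout bound: 1 ≤ 4 = deg(f)·deg(g), as expected for curves with no common component (the affine F_5-count falls short of the bound because intersections may lie at infinity, over extension fields, or carry multiplicity).


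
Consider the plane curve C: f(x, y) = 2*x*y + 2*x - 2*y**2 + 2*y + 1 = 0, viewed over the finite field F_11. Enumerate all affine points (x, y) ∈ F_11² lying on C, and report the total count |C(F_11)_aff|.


Affine F_11-points: {(0, 3), (0, 9), (5, 0), (5, 6), (6, 2), (6, 5), (8, 1), (8, 8), (10, 4), (10, 7)}; count = 10.

For each of the 121 pairs (x, y) ∈ F_11², evaluate f(x, y) mod 11. Record the zeros.
  x = 0: [0↦1, 1↦1, 2↦8, 3↦0, 4↦10, 5↦5, 6↦7, 7↦5, 8↦10, 9↦0, 10↦8]  zeros at y ∈ {3, 9}
  x = 1: [0↦3, 1↦5, 2↦3, 3↦8, 4↦9, 5↦6, 6↦10, 7↦10, 8↦6, 9↦9, 10↦8]  zeros at y ∈ ∅
  x = 2: [0↦5, 1↦9, 2↦9, 3↦5, 4↦8, 5↦7, 6↦2, 7↦4, 8↦2, 9↦7, 10↦8]  zeros at y ∈ ∅
  x = 3: [0↦7, 1↦2, 2↦4, 3↦2, 4↦7, 5↦8, 6↦5, 7↦9, 8↦9, 9↦5, 10↦8]  zeros at y ∈ ∅
  x = 4: [0↦9, 1↦6, 2↦10, 3↦10, 4↦6, 5↦9, 6↦8, 7↦3, 8↦5, 9↦3, 10↦8]  zeros at y ∈ ∅
  x = 5: [0↦0, 1↦10, 2↦5, 3↦7, 4↦5, 5↦10, 6↦0, 7↦8, 8↦1, 9↦1, 10↦8]  zeros at y ∈ {0, 6}
  x = 6: [0↦2, 1↦3, 2↦0, 3↦4, 4↦4, 5↦0, 6↦3, 7↦2, 8↦8, 9↦10, 10↦8]  zeros at y ∈ {2, 5}
  x = 7: [0↦4, 1↦7, 2↦6, 3↦1, 4↦3, 5↦1, 6↦6, 7↦7, 8↦4, 9↦8, 10↦8]  zeros at y ∈ ∅
  x = 8: [0↦6, 1↦0, 2↦1, 3↦9, 4↦2, 5↦2, 6↦9, 7↦1, 8↦0, 9↦6, 10↦8]  zeros at y ∈ {1, 8}
  x = 9: [0↦8, 1↦4, 2↦7, 3↦6, 4↦1, 5↦3, 6↦1, 7↦6, 8↦7, 9↦4, 10↦8]  zeros at y ∈ ∅
  x = 10: [0↦10, 1↦8, 2↦2, 3↦3, 4↦0, 5↦4, 6↦4, 7↦0, 8↦3, 9↦2, 10↦8]  zeros at y ∈ {4, 7}
Collecting zeros: affine points = {(0, 3), (0, 9), (5, 0), (5, 6), (6, 2), (6, 5), (8, 1), (8, 8), (10, 4), (10, 7)}.
Total count |C(F_11)_aff| = 10.


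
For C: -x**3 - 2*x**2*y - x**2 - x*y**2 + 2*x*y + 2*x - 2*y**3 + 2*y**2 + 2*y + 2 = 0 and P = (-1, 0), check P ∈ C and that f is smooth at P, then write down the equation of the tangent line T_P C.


Tangent line at P: x - 2*y + 1 = 0.

Step 1: f(-1, 0) = 0, so P lies on C.
Step 2: partial derivatives
  f_x(x, y) = -3*x**2 - 4*x*y - 2*x - y**2 + 2*y + 2, f_y(x, y) = -2*x**2 - 2*x*y + 2*x - 6*y**2 + 4*y + 2.
  f_x(P) = 1, f_y(P) = -2 (gradient nonzero, so P is smooth).
Step 3: tangent line at P: 1·(x − -1) + -2·(y − 0) = 0.
Expanding: x - 2*y + 1 = 0.


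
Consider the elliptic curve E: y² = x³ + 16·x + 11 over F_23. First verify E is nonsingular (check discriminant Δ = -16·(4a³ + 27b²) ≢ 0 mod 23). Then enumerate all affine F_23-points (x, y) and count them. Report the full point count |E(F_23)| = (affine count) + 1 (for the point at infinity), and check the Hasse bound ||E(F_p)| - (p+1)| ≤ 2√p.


Affine points = {(4, 1), (4, 22), (5, 3), (5, 20), (6, 1), (6, 22), (7, 11), (7, 12), (11, 0), (13, 1), (13, 22), (14, 9), (14, 14), (16, 4), (16, 19), (18, 6), (18, 17)}; affine count = 17; |E(F_23)| = 18.

Discriminant check: Δ ∝ 4a³ + 27b² = 4·16³ + 27·11² = 4·4096 + 27·121 ≡ 9 (mod 23). Nonzero ⇒ E is nonsingular.
For each x ∈ F_23, compute rhs = x³ + 16·x + 11 mod 23, then count y ∈ F_23 with y² ≡ rhs.
  x = 0: rhs = 11, matching y values: none (0 points).
  x = 1: rhs = 5, matching y values: none (0 points).
  x = 2: rhs = 5, matching y values: none (0 points).
  x = 3: rhs = 17, matching y values: none (0 points).
  x = 4: rhs = 1, matching y values: 1, 22 (2 points).
  x = 5: rhs = 9, matching y values: 3, 20 (2 points).
  x = 6: rhs = 1, matching y values: 1, 22 (2 points).
  x = 7: rhs = 6, matching y values: 11, 12 (2 points).
  x = 8: rhs = 7, matching y values: none (0 points).
  x = 9: rhs = 10, matching y values: none (0 points).
  x = 10: rhs = 21, matching y values: none (0 points).
  x = 11: rhs = 0, matching y values: 0 (1 points).
  x = 12: rhs = 22, matching y values: none (0 points).
  x = 13: rhs = 1, matching y values: 1, 22 (2 points).
  x = 14: rhs = 12, matching y values: 9, 14 (2 points).
  x = 15: rhs = 15, matching y values: none (0 points).
  x = 16: rhs = 16, matching y values: 4, 19 (2 points).
  x = 17: rhs = 21, matching y values: none (0 points).
  x = 18: rhs = 13, matching y values: 6, 17 (2 points).
  x = 19: rhs = 21, matching y values: none (0 points).
  x = 20: rhs = 5, matching y values: none (0 points).
  x = 21: rhs = 17, matching y values: none (0 points).
  x = 22: rhs = 17, matching y values: none (0 points).
Total affine count: 17.
Full point count |E(F_23)| = 17 + 1 = 18.
Hasse bound: |18 − (23+1)| = |-6| = 6 ≤ 2√23 ≈ 9.5917 ✓.


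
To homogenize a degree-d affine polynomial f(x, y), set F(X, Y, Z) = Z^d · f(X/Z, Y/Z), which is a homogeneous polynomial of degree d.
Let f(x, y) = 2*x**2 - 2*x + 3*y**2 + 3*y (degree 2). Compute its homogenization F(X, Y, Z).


F(X, Y, Z) = 2*X**2 - 2*X*Z + 3*Y**2 + 3*Y*Z

deg(f) = 2.
Substitute x = X/Z, y = Y/Z into f, then multiply by Z^2.
  monomial 2·x^2·y^0 ↦ 2·X^2·Y^0·Z^0.
  monomial -2·x^1·y^0 ↦ -2·X^1·Y^0·Z^1.
  monomial 3·x^0·y^2 ↦ 3·X^0·Y^2·Z^0.
  monomial 3·x^0·y^1 ↦ 3·X^0·Y^1·Z^1.
Collecting: F(X, Y, Z) = 2*X**2 - 2*X*Z + 3*Y**2 + 3*Y*Z.


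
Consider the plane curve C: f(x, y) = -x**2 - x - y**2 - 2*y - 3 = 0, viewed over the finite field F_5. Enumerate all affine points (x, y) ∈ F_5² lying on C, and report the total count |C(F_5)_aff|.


Affine F_5-points: {(1, 0), (1, 3), (3, 0), (3, 3)}; count = 4.

For each of the 25 pairs (x, y) ∈ F_5², evaluate f(x, y) mod 5. Record the zeros.
  x = 0: [0↦2, 1↦4, 2↦4, 3↦2, 4↦3]  zeros at y ∈ ∅
  x = 1: [0↦0, 1↦2, 2↦2, 3↦0, 4↦1]  zeros at y ∈ {0, 3}
  x = 2: [0↦1, 1↦3, 2↦3, 3↦1, 4↦2]  zeros at y ∈ ∅
  x = 3: [0↦0, 1↦2, 2↦2, 3↦0, 4↦1]  zeros at y ∈ {0, 3}
  x = 4: [0↦2, 1↦4, 2↦4, 3↦2, 4↦3]  zeros at y ∈ ∅
Collecting zeros: affine points = {(1, 0), (1, 3), (3, 0), (3, 3)}.
Total count |C(F_5)_aff| = 4.


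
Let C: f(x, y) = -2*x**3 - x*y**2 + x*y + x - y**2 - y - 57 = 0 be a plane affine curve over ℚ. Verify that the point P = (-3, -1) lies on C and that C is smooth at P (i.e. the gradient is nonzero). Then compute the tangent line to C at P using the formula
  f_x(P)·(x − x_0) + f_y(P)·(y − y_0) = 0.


Tangent line at P: -55*x - 8*y - 173 = 0.

Step 1: f(-3, -1) = 0, so P lies on C.
Step 2: partial derivatives
  f_x(x, y) = -6*x**2 - y**2 + y + 1, f_y(x, y) = -2*x*y + x - 2*y - 1.
  f_x(P) = -55, f_y(P) = -8 (gradient nonzero, so P is smooth).
Step 3: tangent line at P: -55·(x − -3) + -8·(y − -1) = 0.
Expanding: -55*x - 8*y - 173 = 0.


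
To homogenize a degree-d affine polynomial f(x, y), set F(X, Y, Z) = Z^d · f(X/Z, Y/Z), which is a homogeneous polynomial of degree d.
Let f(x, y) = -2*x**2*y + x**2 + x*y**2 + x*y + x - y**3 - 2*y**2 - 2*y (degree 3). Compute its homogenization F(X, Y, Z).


F(X, Y, Z) = -2*X**2*Y + X**2*Z + X*Y**2 + X*Y*Z + X*Z**2 - Y**3 - 2*Y**2*Z - 2*Y*Z**2

deg(f) = 3.
Substitute x = X/Z, y = Y/Z into f, then multiply by Z^3.
  monomial -2·x^2·y^1 ↦ -2·X^2·Y^1·Z^0.
  monomial 1·x^2·y^0 ↦ 1·X^2·Y^0·Z^1.
  monomial 1·x^1·y^2 ↦ 1·X^1·Y^2·Z^0.
  monomial 1·x^1·y^1 ↦ 1·X^1·Y^1·Z^1.
  monomial 1·x^1·y^0 ↦ 1·X^1·Y^0·Z^2.
  monomial -1·x^0·y^3 ↦ -1·X^0·Y^3·Z^0.
  monomial -2·x^0·y^2 ↦ -2·X^0·Y^2·Z^1.
  monomial -2·x^0·y^1 ↦ -2·X^0·Y^1·Z^2.
Collecting: F(X, Y, Z) = -2*X**2*Y + X**2*Z + X*Y**2 + X*Y*Z + X*Z**2 - Y**3 - 2*Y**2*Z - 2*Y*Z**2.


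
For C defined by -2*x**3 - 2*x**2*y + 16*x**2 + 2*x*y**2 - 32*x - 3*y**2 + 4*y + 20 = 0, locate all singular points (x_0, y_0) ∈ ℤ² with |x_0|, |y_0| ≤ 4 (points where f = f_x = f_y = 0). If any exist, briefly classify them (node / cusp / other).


Singular points: {(2, 2)}; classification: cusp.

Compute partial derivatives:
  f_x = -6*x**2 - 4*x*y + 32*x + 2*y**2 - 32.
  f_y = -2*x**2 + 4*x*y - 6*y + 4.
Scan x_0 ∈ {−4, ..., 4}. For each x_0, f_y(x_0, y) is a polynomial in y; find its integer roots y ∈ {−4, ..., 4}, then test f_x and f at those candidates.
  x = -4: f_y(-4, y) = -22*y - 28; no integer root y with |y| ≤ 4.
  x = -3: f_y(-3, y) = -18*y - 14; no integer root y with |y| ≤ 4.
  x = -2: f_y(-2, y) = -14*y - 4; no integer root y with |y| ≤ 4.
  x = -1: f_y(-1, y) = 2 - 10*y; no integer root y with |y| ≤ 4.
  x = 0: f_y(0, y) = 4 - 6*y; no integer root y with |y| ≤ 4.
  x = 1: f_y(1, y) = 2 - 2*y; vanishes at y ∈ {1}. (1, 1): f_x = -8 ≠ 0.
  x = 2: f_y(2, y) = 2*y - 4; vanishes at y ∈ {2}. (2, 2): f_x = 0, f = 0 — SINGULAR.
  x = 3: f_y(3, y) = 6*y - 14; no integer root y with |y| ≤ 4.
  x = 4: f_y(4, y) = 10*y - 28; no integer root y with |y| ≤ 4.
Only singular point on the grid: (2, 2).
Classify: substitute x = 2 + u, y = 2 + v and expand: f = -2*u**3 - 2*u**2*v + 2*u*v**2 + v**2.
No constant or linear terms (consistent with a singular point). Quadratic part: v**2. Cubic part: -2*u**3 - 2*u**2*v + 2*u*v**2.
The quadratic part v**2 is a perfect square, so there is a single (double) tangent line v = 0, i.e. y = 2. Restricting the cubic part to that line (v = 0) leaves -2*u**3 ≠ 0, so f is not divisible by v and the branch is v² ≈ 2*u**3 to lowest order — this is a cusp.
Classification: cusp.


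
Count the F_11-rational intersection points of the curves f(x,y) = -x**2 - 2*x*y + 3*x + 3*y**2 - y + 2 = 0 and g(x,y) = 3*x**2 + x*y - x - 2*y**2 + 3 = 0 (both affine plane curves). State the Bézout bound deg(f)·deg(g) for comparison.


Common zeros: ∅; count = 0; Bézout bound = 4.

deg(f) = 2, deg(g) = 2, so Bézout bound = 4.
Scan x ∈ F_11. For each x, list the y ∈ F_11 with f(x, y) ≡ 0 and those with g(x, y) ≡ 0 (mod 11); the common zeros in that column are the intersection.
  x = 0: f ≡ 0 at y ∈ ∅; g ≡ 0 at y ∈ ∅; common: ∅.
  x = 1: f ≡ 0 at y ∈ {3, 9}; g ≡ 0 at y ∈ ∅; common: ∅.
  x = 2: f ≡ 0 at y ∈ ∅; g ≡ 0 at y ∈ {4, 8}; common: ∅.
  x = 3: f ≡ 0 at y ∈ {2, 4}; g ≡ 0 at y ∈ {8, 10}; common: ∅.
  x = 4: f ≡ 0 at y ∈ ∅; g ≡ 0 at y ∈ ∅; common: ∅.
  x = 5: f ≡ 0 at y ∈ ∅; g ≡ 0 at y ∈ {9, 10}; common: ∅.
  x = 6: f ≡ 0 at y ∈ {9, 10}; g ≡ 0 at y ∈ ∅; common: ∅.
  x = 7: f ≡ 0 at y ∈ {2, 3}; g ≡ 0 at y ∈ {0, 9}; common: ∅.
  x = 8: f ≡ 0 at y ∈ ∅; g ≡ 0 at y ∈ {0, 4}; common: ∅.
  x = 9: f ≡ 0 at y ∈ ∅; g ≡ 0 at y ∈ ∅; common: ∅.
  x = 10: f ≡ 0 at y ∈ {8, 10}; g ≡ 0 at y ∈ ∅; common: ∅.
Collecting: common zeros = ∅, so the count is 0.
Comparison with the Bézout bound: 0 ≤ 4 = deg(f)·deg(g), as expected for curves with no common component (the affine F_11-count falls short of the bound because intersections may lie at infinity, over extension fields, or carry multiplicity).


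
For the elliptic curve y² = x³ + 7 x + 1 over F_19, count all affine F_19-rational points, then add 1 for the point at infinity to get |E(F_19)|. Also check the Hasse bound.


Affine points = {(0, 1), (0, 18), (1, 3), (1, 16), (2, 2), (2, 17), (3, 7), (3, 12), (4, 6), (4, 13), (5, 3), (5, 16), (10, 8), (10, 11), (13, 3), (13, 16), (15, 2), (15, 17), (17, 6), (17, 13)}; affine count = 20; |E(F_19)| = 21.

Discriminant check: Δ ∝ 4a³ + 27b² = 4·7³ + 27·1² = 4·343 + 27·1 ≡ 12 (mod 19). Nonzero ⇒ E is nonsingular.
For each x ∈ F_19, compute rhs = x³ + 7·x + 1 mod 19, then count y ∈ F_19 with y² ≡ rhs.
  x = 0: rhs = 1, matching y values: 1, 18 (2 points).
  x = 1: rhs = 9, matching y values: 3, 16 (2 points).
  x = 2: rhs = 4, matching y values: 2, 17 (2 points).
  x = 3: rhs = 11, matching y values: 7, 12 (2 points).
  x = 4: rhs = 17, matching y values: 6, 13 (2 points).
  x = 5: rhs = 9, matching y values: 3, 16 (2 points).
  x = 6: rhs = 12, matching y values: none (0 points).
  x = 7: rhs = 13, matching y values: none (0 points).
  x = 8: rhs = 18, matching y values: none (0 points).
  x = 9: rhs = 14, matching y values: none (0 points).
  x = 10: rhs = 7, matching y values: 8, 11 (2 points).
  x = 11: rhs = 3, matching y values: none (0 points).
  x = 12: rhs = 8, matching y values: none (0 points).
  x = 13: rhs = 9, matching y values: 3, 16 (2 points).
  x = 14: rhs = 12, matching y values: none (0 points).
  x = 15: rhs = 4, matching y values: 2, 17 (2 points).
  x = 16: rhs = 10, matching y values: none (0 points).
  x = 17: rhs = 17, matching y values: 6, 13 (2 points).
  x = 18: rhs = 12, matching y values: none (0 points).
Total affine count: 20.
Full point count |E(F_19)| = 20 + 1 = 21.
Hasse bound: |21 − (19+1)| = |1| = 1 ≤ 2√19 ≈ 8.7178 ✓.


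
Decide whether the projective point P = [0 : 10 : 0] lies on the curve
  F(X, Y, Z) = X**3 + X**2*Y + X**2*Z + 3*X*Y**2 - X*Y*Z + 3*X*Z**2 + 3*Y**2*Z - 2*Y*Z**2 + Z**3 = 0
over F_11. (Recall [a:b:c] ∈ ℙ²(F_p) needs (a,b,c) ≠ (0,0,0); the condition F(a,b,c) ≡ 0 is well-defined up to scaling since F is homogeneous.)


F(0,10,0) ≡ 0 (mod 11); P is on the curve.

Evaluate F(0, 10, 0) term-by-term (mod 11).
  X**3 ↦ 1·0·1·1 = 0
  X**2*Y ↦ 1·0·10·1 = 0
  X**2*Z ↦ 1·0·1·0 = 0
  3*X*Y**2 ↦ 3·0·100·1 = 0
  -X*Y*Z ↦ -1·0·10·0 = 0
  3*X*Z**2 ↦ 3·0·1·0 = 0
  3*Y**2*Z ↦ 3·1·100·0 = 0
  -2*Y*Z**2 ↦ -2·1·10·0 = 0
  Z**3 ↦ 1·1·1·0 = 0
Sum: F(0, 10, 0) = (0) + (0) + (0) + (0) + (0) + (0) + (0) + (0) + (0) = 0.
Reducing mod 11: 0 ≡ 0 (mod 11).
Since F(a, b, c) ≡ 0 (mod 11), P lies on the curve.


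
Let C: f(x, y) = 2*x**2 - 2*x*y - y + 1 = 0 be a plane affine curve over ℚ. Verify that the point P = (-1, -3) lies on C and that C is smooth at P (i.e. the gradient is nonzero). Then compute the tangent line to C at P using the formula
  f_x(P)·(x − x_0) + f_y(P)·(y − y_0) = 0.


Tangent line at P: 2*x + y + 5 = 0.

Step 1: f(-1, -3) = 0, so P lies on C.
Step 2: partial derivatives
  f_x(x, y) = 4*x - 2*y, f_y(x, y) = -2*x - 1.
  f_x(P) = 2, f_y(P) = 1 (gradient nonzero, so P is smooth).
Step 3: tangent line at P: 2·(x − -1) + 1·(y − -3) = 0.
Expanding: 2*x + y + 5 = 0.


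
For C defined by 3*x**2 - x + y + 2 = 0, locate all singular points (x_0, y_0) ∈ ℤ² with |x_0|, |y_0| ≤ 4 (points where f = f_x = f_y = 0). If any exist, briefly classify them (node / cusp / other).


No singular points in the scanned grid; C is smooth there.

Compute partial derivatives:
  f_x = 6*x - 1.
  f_y = 1.
f_y = 1 is a nonzero constant, so f_y never vanishes: no point (x, y) can satisfy f = f_x = f_y = 0. In particular no (x, y) ∈ {−4, ..., 4}² is singular; the curve is smooth.


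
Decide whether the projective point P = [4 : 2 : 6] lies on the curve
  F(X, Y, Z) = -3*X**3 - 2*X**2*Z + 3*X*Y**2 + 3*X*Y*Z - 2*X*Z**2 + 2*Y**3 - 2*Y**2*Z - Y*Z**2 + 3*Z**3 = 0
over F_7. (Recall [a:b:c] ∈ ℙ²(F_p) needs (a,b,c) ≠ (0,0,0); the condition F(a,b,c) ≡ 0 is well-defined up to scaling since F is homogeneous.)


F(4,2,6) ≡ 1 (mod 7); P is NOT on the curve.

Evaluate F(4, 2, 6) term-by-term (mod 7).
  -3*X**3 ↦ -3·64·1·1 = -192
  -2*X**2*Z ↦ -2·16·1·6 = -192
  3*X*Y**2 ↦ 3·4·4·1 = 48
  3*X*Y*Z ↦ 3·4·2·6 = 144
  -2*X*Z**2 ↦ -2·4·1·36 = -288
  2*Y**3 ↦ 2·1·8·1 = 16
  -2*Y**2*Z ↦ -2·1·4·6 = -48
  -Y*Z**2 ↦ -1·1·2·36 = -72
  3*Z**3 ↦ 3·1·1·216 = 648
Sum: F(4, 2, 6) = (-192) + (-192) + (48) + (144) + (-288) + (16) + (-48) + (-72) + (648) = 64.
Reducing mod 7: 64 ≡ 1 (mod 7).
Since F(a, b, c) ≡ 1 ≠ 0 (mod 7), P does NOT lie on the curve.


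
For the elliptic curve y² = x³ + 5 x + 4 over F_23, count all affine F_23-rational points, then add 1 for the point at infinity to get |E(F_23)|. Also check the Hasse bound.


Affine points = {(0, 2), (0, 21), (3, 0), (5, 4), (5, 19), (8, 2), (8, 21), (13, 9), (13, 14), (14, 9), (14, 14), (15, 2), (15, 21), (19, 9), (19, 14), (20, 10), (20, 13), (21, 3), (21, 20)}; affine count = 19; |E(F_23)| = 20.

Discriminant check: Δ ∝ 4a³ + 27b² = 4·5³ + 27·4² = 4·125 + 27·16 ≡ 12 (mod 23). Nonzero ⇒ E is nonsingular.
For each x ∈ F_23, compute rhs = x³ + 5·x + 4 mod 23, then count y ∈ F_23 with y² ≡ rhs.
  x = 0: rhs = 4, matching y values: 2, 21 (2 points).
  x = 1: rhs = 10, matching y values: none (0 points).
  x = 2: rhs = 22, matching y values: none (0 points).
  x = 3: rhs = 0, matching y values: 0 (1 points).
  x = 4: rhs = 19, matching y values: none (0 points).
  x = 5: rhs = 16, matching y values: 4, 19 (2 points).
  x = 6: rhs = 20, matching y values: none (0 points).
  x = 7: rhs = 14, matching y values: none (0 points).
  x = 8: rhs = 4, matching y values: 2, 21 (2 points).
  x = 9: rhs = 19, matching y values: none (0 points).
  x = 10: rhs = 19, matching y values: none (0 points).
  x = 11: rhs = 10, matching y values: none (0 points).
  x = 12: rhs = 21, matching y values: none (0 points).
  x = 13: rhs = 12, matching y values: 9, 14 (2 points).
  x = 14: rhs = 12, matching y values: 9, 14 (2 points).
  x = 15: rhs = 4, matching y values: 2, 21 (2 points).
  x = 16: rhs = 17, matching y values: none (0 points).
  x = 17: rhs = 11, matching y values: none (0 points).
  x = 18: rhs = 15, matching y values: none (0 points).
  x = 19: rhs = 12, matching y values: 9, 14 (2 points).
  x = 20: rhs = 8, matching y values: 10, 13 (2 points).
  x = 21: rhs = 9, matching y values: 3, 20 (2 points).
  x = 22: rhs = 21, matching y values: none (0 points).
Total affine count: 19.
Full point count |E(F_23)| = 19 + 1 = 20.
Hasse bound: |20 − (23+1)| = |-4| = 4 ≤ 2√23 ≈ 9.5917 ✓.


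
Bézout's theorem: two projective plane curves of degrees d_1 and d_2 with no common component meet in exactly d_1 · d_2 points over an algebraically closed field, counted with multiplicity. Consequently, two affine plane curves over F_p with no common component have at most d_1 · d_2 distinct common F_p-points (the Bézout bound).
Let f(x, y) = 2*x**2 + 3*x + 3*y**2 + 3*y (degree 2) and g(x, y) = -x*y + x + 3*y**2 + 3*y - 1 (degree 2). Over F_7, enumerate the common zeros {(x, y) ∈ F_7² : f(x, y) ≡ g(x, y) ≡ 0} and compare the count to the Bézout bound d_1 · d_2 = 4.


Common zeros: ∅; count = 0; Bézout bound = 4.

deg(f) = 2, deg(g) = 2, so Bézout bound = 4.
Scan x ∈ F_7. For each x, list the y ∈ F_7 with f(x, y) ≡ 0 and those with g(x, y) ≡ 0 (mod 7); the common zeros in that column are the intersection.
  x = 0: f ≡ 0 at y ∈ {0, 6}; g ≡ 0 at y ∈ {3}; common: ∅.
  x = 1: f ≡ 0 at y ∈ ∅; g ≡ 0 at y ∈ {0, 4}; common: ∅.
  x = 2: f ≡ 0 at y ∈ {0, 6}; g ≡ 0 at y ∈ ∅; common: ∅.
  x = 3: f ≡ 0 at y ∈ {3}; g ≡ 0 at y ∈ {2, 5}; common: ∅.
  x = 4: f ≡ 0 at y ∈ ∅; g ≡ 0 at y ∈ {6}; common: ∅.
  x = 5: f ≡ 0 at y ∈ ∅; g ≡ 0 at y ∈ ∅; common: ∅.
  x = 6: f ≡ 0 at y ∈ {3}; g ≡ 0 at y ∈ ∅; common: ∅.
Collecting: common zeros = ∅, so the count is 0.
Comparison with the Bézout bound: 0 ≤ 4 = deg(f)·deg(g), as expected for curves with no common component (the affine F_7-count falls short of the bound because intersections may lie at infinity, over extension fields, or carry multiplicity).


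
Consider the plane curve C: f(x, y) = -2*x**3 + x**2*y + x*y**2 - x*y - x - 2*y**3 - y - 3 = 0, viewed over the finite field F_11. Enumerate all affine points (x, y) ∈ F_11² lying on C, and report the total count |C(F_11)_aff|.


Affine F_11-points: {(0, 10), (5, 6), (6, 5), (6, 10), (10, 0), (10, 6), (10, 10)}; count = 7.

For each of the 121 pairs (x, y) ∈ F_11², evaluate f(x, y) mod 11. Record the zeros.
  x = 0: [0↦8, 1↦5, 2↦1, 3↦6, 4↦8, 5↦6, 6↦10, 7↦8, 8↦10, 9↦4, 10↦0]  zeros at y ∈ {10}
  x = 1: [0↦5, 1↦3, 2↦2, 3↦1, 4↦10, 5↦6, 6↦10, 7↦10, 8↦5, 9↦5, 10↦9]  zeros at y ∈ ∅
  x = 2: [0↦1, 1↦2, 2↦6, 3↦1, 4↦8, 5↦4, 6↦10, 7↦3, 8↦4, 9↦1, 10↦4]  zeros at y ∈ ∅
  x = 3: [0↦6, 1↦1, 2↦1, 3↦5, 4↦1, 5↦10, 6↦9, 7↦8, 8↦6, 9↦2, 10↦6]  zeros at y ∈ ∅
  x = 4: [0↦8, 1↦10, 2↦8, 3↦1, 4↦10, 5↦1, 6↦6, 7↦2, 8↦10, 9↦7, 10↦3]  zeros at y ∈ ∅
  x = 5: [0↦6, 1↦6, 2↦4, 3↦10, 4↦1, 5↦9, 6↦0, 7↦6, 8↦4, 9↦4, 10↦5]  zeros at y ∈ {6}
  x = 6: [0↦10, 1↦10, 2↦10, 3↦9, 4↦6, 5↦0, 6↦1, 7↦8, 8↦9, 9↦3, 10↦0]  zeros at y ∈ {5, 10}
  x = 7: [0↦8, 1↦10, 2↦3, 3↦8, 4↦2, 5↦6, 6↦8, 7↦7, 8↦2, 9↦3, 10↦9]  zeros at y ∈ ∅
  x = 8: [0↦10, 1↦5, 2↦4, 3↦6, 4↦10, 5↦4, 6↦9, 7↦2, 8↦4, 9↦3, 10↦9]  zeros at y ∈ ∅
  x = 9: [0↦4, 1↦5, 2↦1, 3↦2, 4↦7, 5↦4, 6↦3, 7↦3, 8↦3, 9↦2, 10↦10]  zeros at y ∈ ∅
  x = 10: [0↦0, 1↦9, 2↦4, 3↦6, 4↦3, 5↦5, 6↦0, 7↦9, 8↦9, 9↦10, 10↦0]  zeros at y ∈ {0, 6, 10}
Collecting zeros: affine points = {(0, 10), (5, 6), (6, 5), (6, 10), (10, 0), (10, 6), (10, 10)}.
Total count |C(F_11)_aff| = 7.


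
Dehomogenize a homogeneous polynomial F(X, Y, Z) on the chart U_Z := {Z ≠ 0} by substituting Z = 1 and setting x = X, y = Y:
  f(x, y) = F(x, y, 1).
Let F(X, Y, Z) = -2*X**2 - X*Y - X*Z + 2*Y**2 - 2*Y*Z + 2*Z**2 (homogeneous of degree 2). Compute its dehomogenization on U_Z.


f(x, y) = -2*x**2 - x*y - x + 2*y**2 - 2*y + 2

On U_Z we set Z = 1. Each monomial c·X^i·Y^j·Z^k in F becomes c·x^i·y^j·1^k = c·x^i·y^j.
Substituting Z = 1: F(X, Y, 1) = -2*x**2 - x*y - x + 2*y**2 - 2*y + 2.
Note: deg(f) ≤ deg(F) = 2; strict inequality happens when F is divisible by Z (lost terms).


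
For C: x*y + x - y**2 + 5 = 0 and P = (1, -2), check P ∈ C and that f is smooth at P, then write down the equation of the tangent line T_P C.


Tangent line at P: -x + 5*y + 11 = 0.

Step 1: f(1, -2) = 0, so P lies on C.
Step 2: partial derivatives
  f_x(x, y) = y + 1, f_y(x, y) = x - 2*y.
  f_x(P) = -1, f_y(P) = 5 (gradient nonzero, so P is smooth).
Step 3: tangent line at P: -1·(x − 1) + 5·(y − -2) = 0.
Expanding: -x + 5*y + 11 = 0.


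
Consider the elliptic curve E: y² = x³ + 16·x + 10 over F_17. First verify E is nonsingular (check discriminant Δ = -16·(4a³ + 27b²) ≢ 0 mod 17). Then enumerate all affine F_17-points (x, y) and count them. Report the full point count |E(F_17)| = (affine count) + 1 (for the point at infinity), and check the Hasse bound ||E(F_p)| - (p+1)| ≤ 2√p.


Affine points = {(2, 4), (2, 13), (3, 0), (4, 6), (4, 11), (6, 4), (6, 13), (8, 2), (8, 15), (9, 4), (9, 13), (11, 2), (11, 15), (12, 3), (12, 14), (13, 1), (13, 16), (15, 2), (15, 15)}; affine count = 19; |E(F_17)| = 20.

Discriminant check: Δ ∝ 4a³ + 27b² = 4·16³ + 27·10² = 4·4096 + 27·100 ≡ 10 (mod 17). Nonzero ⇒ E is nonsingular.
For each x ∈ F_17, compute rhs = x³ + 16·x + 10 mod 17, then count y ∈ F_17 with y² ≡ rhs.
  x = 0: rhs = 10, matching y values: none (0 points).
  x = 1: rhs = 10, matching y values: none (0 points).
  x = 2: rhs = 16, matching y values: 4, 13 (2 points).
  x = 3: rhs = 0, matching y values: 0 (1 points).
  x = 4: rhs = 2, matching y values: 6, 11 (2 points).
  x = 5: rhs = 11, matching y values: none (0 points).
  x = 6: rhs = 16, matching y values: 4, 13 (2 points).
  x = 7: rhs = 6, matching y values: none (0 points).
  x = 8: rhs = 4, matching y values: 2, 15 (2 points).
  x = 9: rhs = 16, matching y values: 4, 13 (2 points).
  x = 10: rhs = 14, matching y values: none (0 points).
  x = 11: rhs = 4, matching y values: 2, 15 (2 points).
  x = 12: rhs = 9, matching y values: 3, 14 (2 points).
  x = 13: rhs = 1, matching y values: 1, 16 (2 points).
  x = 14: rhs = 3, matching y values: none (0 points).
  x = 15: rhs = 4, matching y values: 2, 15 (2 points).
  x = 16: rhs = 10, matching y values: none (0 points).
Total affine count: 19.
Full point count |E(F_17)| = 19 + 1 = 20.
Hasse bound: |20 − (17+1)| = |2| = 2 ≤ 2√17 ≈ 8.2462 ✓.
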